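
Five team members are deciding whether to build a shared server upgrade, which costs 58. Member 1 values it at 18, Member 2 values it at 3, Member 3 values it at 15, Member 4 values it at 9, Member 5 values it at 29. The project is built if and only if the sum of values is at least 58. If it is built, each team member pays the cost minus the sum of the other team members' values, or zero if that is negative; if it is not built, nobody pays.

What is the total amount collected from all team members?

15

Total value 74 ≥ cost 58, so it is built.
Member 1: others sum to 56; max(0, 58 - 56) = 2.
Member 2: others sum to 71; max(0, 58 - 71) = 0.
Member 3: others sum to 59; max(0, 58 - 59) = 0.
Member 4: others sum to 65; max(0, 58 - 65) = 0.
Member 5: others sum to 45; max(0, 58 - 45) = 13.
Total collected = 2 + 0 + 0 + 0 + 13 = 15.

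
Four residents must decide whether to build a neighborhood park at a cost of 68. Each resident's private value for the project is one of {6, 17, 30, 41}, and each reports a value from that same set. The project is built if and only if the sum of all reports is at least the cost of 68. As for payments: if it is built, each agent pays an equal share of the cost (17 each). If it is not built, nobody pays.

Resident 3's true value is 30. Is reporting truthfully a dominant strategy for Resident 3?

Consider the case where Resident 1 reports 6, Resident 2 reports 6 and Resident 4 reports 17.
Truthful report 30: project not built, utility 0.
Report 41 instead: project built, pays 17, utility 30 - 17 = 13.
Since 13 > 0, reporting 41 is strictly better here, so truthful reporting is not dominant.

No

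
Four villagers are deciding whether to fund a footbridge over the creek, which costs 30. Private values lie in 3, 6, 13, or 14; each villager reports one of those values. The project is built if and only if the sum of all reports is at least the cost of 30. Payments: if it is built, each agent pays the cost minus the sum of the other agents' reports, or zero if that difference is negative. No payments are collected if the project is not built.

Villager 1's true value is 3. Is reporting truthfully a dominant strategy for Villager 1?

Check each profile of the others' reports and compare truth against every alternative report.
Others report (6, 6, 13): truth gives 0, best alternative gives -2.
Others report (6, 13, 6): truth gives 0, best alternative gives -2.
Others report (13, 6, 6): truth gives 0, best alternative gives -2.
Others report (6, 6, 14): truth gives 0, best alternative gives -1.
Others report (6, 14, 6): truth gives 0, best alternative gives -1.
Others report (14, 6, 6): truth gives 0, best alternative gives -1.
(Remaining 58 profiles checked similarly; truth is weakly best in each.)
In every case the truthful report is at least as good as any alternative, so it is a dominant strategy.

Yes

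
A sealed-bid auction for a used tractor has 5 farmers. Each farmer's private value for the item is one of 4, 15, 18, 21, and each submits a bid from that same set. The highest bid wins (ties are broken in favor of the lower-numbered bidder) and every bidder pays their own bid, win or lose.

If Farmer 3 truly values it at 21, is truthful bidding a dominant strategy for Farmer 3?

No

Consider the case where Farmer 1 bids 4, Farmer 2 bids 4, Farmer 4 bids 4 and Farmer 5 bids 4.
Truthful bid 21: wins, pays 21, utility 21 - 21 = 0.
Bid 15 instead: wins, pays 15, utility 21 - 15 = 6.
Since 6 > 0, bidding 15 is strictly better here, so truthful bidding is not dominant.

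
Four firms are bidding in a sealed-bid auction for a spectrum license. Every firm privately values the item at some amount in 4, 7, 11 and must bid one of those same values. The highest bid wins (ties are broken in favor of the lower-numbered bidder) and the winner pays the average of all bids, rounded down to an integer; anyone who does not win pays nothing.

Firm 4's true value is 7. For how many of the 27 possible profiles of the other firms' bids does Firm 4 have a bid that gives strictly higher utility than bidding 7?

Others bid (4, 4, 7): truth gives 0; bid 11 gives 1 > 0. Violating.
Others bid (4, 7, 4): truth gives 0; bid 11 gives 1 > 0. Violating.
Others bid (7, 4, 4): truth gives 0; bid 11 gives 1 > 0. Violating.
Others bid (4, 4, 4): truth gives 3; no alternative beats it.
Others bid (4, 4, 11): truth gives 0; no alternative beats it.
(Checking all 27 profiles: 3 have a profitable deviation, 24 do not.)

3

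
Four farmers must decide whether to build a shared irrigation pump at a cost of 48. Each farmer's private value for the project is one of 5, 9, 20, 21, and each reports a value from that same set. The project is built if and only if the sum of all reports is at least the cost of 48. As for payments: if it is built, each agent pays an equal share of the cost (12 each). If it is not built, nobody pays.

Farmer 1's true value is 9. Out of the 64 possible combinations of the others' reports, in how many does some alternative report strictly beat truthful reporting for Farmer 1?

Others report (9, 9, 21): truth gives -3; report 5 gives 0 > -3. Violating.
Others report (9, 21, 9): truth gives -3; report 5 gives 0 > -3. Violating.
Others report (21, 9, 9): truth gives -3; report 5 gives 0 > -3. Violating.
Others report (5, 5, 5): truth gives 0; no alternative beats it.
Others report (5, 5, 9): truth gives 0; no alternative beats it.
(Checking all 64 profiles: 3 have a profitable deviation, 61 do not.)

3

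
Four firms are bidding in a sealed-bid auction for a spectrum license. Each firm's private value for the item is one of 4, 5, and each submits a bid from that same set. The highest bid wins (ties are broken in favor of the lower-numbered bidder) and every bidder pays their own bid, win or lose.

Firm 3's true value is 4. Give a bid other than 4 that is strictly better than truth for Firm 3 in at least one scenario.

Suppose Firm 1 bids 4, Firm 2 bids 4 and Firm 4 bids 4.
Bid 4: loses but pays 4, utility -4.
Bid 5: wins, pays 5, utility 4 - 5 = -1.
So bidding 5 beats truth here (-1 > -4).

5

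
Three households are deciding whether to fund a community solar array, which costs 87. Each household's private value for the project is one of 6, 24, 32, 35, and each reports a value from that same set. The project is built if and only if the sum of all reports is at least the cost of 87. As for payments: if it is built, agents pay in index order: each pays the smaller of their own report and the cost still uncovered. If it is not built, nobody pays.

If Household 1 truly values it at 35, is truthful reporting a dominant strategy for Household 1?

Consider the case where Household 2 reports 24 and Household 3 reports 32.
Truthful report 35: project built, pays 35, utility 35 - 35 = 0.
Report 32 instead: project built, pays 32, utility 35 - 32 = 3.
Since 3 > 0, reporting 32 is strictly better here, so truthful reporting is not dominant.

No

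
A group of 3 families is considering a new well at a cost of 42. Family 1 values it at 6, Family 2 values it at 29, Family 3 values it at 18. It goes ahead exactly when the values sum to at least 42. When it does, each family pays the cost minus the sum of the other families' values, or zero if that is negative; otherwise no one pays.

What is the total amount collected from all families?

Total value 53 ≥ cost 42, so it is built.
Family 1: others sum to 47; max(0, 42 - 47) = 0.
Family 2: others sum to 24; max(0, 42 - 24) = 18.
Family 3: others sum to 35; max(0, 42 - 35) = 7.
Total collected = 0 + 18 + 7 = 25.

25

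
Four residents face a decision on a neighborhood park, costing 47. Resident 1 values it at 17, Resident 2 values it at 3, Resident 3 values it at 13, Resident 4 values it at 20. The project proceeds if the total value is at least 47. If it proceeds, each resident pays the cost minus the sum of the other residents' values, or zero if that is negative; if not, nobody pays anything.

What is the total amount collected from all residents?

Total value 53 ≥ cost 47, so it is built.
Resident 1: others sum to 36; max(0, 47 - 36) = 11.
Resident 2: others sum to 50; max(0, 47 - 50) = 0.
Resident 3: others sum to 40; max(0, 47 - 40) = 7.
Resident 4: others sum to 33; max(0, 47 - 33) = 14.
Total collected = 11 + 0 + 7 + 14 = 32.

32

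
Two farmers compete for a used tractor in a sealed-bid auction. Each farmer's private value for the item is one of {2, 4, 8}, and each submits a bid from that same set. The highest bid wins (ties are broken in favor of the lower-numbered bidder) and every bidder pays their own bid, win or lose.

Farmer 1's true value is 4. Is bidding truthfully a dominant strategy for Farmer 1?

No

Consider the case where Farmer 2 bids 2.
Truthful bid 4: wins, pays 4, utility 4 - 4 = 0.
Bid 2 instead: wins, pays 2, utility 4 - 2 = 2.
Since 2 > 0, bidding 2 is strictly better here, so truthful bidding is not dominant.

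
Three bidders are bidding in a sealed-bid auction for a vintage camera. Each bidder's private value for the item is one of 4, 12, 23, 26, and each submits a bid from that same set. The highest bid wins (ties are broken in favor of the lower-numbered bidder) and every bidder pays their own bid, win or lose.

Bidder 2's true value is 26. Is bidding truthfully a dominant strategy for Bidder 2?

Consider the case where Bidder 1 bids 4 and Bidder 3 bids 4.
Truthful bid 26: wins, pays 26, utility 26 - 26 = 0.
Bid 12 instead: wins, pays 12, utility 26 - 12 = 14.
Since 14 > 0, bidding 12 is strictly better here, so truthful bidding is not dominant.

No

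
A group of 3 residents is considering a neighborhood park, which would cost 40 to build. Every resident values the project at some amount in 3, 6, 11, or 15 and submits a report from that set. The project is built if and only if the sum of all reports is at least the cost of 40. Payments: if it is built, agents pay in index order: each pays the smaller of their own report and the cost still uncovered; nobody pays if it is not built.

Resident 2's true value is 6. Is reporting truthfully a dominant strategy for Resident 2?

Check each profile of the others' reports and compare truth against every alternative report.
Others report (3, 3): truth gives 0, best alternative gives 0.
Others report (3, 6): truth gives 0, best alternative gives 0.
Others report (3, 11): truth gives 0, best alternative gives 0.
Others report (3, 15): truth gives 0, best alternative gives 0.
Others report (6, 3): truth gives 0, best alternative gives 0.
Others report (6, 6): truth gives 0, best alternative gives 0.
(Remaining 10 profiles checked similarly; truth is weakly best in each.)
In every case the truthful report is at least as good as any alternative, so it is a dominant strategy.

Yes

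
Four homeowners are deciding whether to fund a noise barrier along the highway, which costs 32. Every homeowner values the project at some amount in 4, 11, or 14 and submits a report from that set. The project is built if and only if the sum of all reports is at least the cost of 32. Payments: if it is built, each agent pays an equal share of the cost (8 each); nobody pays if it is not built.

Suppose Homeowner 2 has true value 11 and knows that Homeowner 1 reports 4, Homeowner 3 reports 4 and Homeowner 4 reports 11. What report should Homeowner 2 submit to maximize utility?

Report 4: project not built, utility 0.
Report 11: project not built, utility 0.
Report 14: project built, pays 8, utility 11 - 8 = 3.
The best choice is 14 with utility 3.

14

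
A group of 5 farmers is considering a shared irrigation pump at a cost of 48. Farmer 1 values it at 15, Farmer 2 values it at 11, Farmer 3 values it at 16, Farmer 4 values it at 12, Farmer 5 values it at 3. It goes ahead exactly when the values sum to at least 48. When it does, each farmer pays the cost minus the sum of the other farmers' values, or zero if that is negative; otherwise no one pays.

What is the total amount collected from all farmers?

18

Total value 57 ≥ cost 48, so it is built.
Farmer 1: others sum to 42; max(0, 48 - 42) = 6.
Farmer 2: others sum to 46; max(0, 48 - 46) = 2.
Farmer 3: others sum to 41; max(0, 48 - 41) = 7.
Farmer 4: others sum to 45; max(0, 48 - 45) = 3.
Farmer 5: others sum to 54; max(0, 48 - 54) = 0.
Total collected = 6 + 2 + 7 + 3 + 0 = 18.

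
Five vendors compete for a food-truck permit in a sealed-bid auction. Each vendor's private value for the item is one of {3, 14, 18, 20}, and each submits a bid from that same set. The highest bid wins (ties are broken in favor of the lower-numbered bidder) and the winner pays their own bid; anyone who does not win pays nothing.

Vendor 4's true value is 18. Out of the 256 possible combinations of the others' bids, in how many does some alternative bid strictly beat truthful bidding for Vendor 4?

2

Others bid (3, 3, 3, 3): truth gives 0; bid 14 gives 4 > 0. Violating.
Others bid (3, 3, 3, 14): truth gives 0; bid 14 gives 4 > 0. Violating.
Others bid (3, 3, 3, 18): truth gives 0; no alternative beats it.
Others bid (3, 3, 3, 20): truth gives 0; no alternative beats it.
(Checking all 256 profiles: 2 have a profitable deviation, 254 do not.)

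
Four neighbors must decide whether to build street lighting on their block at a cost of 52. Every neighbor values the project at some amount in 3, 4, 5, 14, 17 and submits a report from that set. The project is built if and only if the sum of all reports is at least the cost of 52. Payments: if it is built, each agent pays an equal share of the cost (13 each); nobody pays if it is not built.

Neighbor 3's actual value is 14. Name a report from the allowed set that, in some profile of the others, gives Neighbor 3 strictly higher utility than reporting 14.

17

Suppose Neighbor 1 reports 3, Neighbor 2 reports 17 and Neighbor 4 reports 17.
Report 14: project not built, utility 0.
Report 17: project built, pays 13, utility 14 - 13 = 1.
So reporting 17 beats truth here (1 > 0).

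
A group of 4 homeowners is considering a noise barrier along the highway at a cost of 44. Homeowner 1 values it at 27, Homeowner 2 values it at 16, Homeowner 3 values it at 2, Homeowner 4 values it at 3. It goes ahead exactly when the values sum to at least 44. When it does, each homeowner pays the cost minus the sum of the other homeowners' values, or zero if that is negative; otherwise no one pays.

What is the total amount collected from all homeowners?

Total value 48 ≥ cost 44, so it is built.
Homeowner 1: others sum to 21; max(0, 44 - 21) = 23.
Homeowner 2: others sum to 32; max(0, 44 - 32) = 12.
Homeowner 3: others sum to 46; max(0, 44 - 46) = 0.
Homeowner 4: others sum to 45; max(0, 44 - 45) = 0.
Total collected = 23 + 12 + 0 + 0 = 35.

35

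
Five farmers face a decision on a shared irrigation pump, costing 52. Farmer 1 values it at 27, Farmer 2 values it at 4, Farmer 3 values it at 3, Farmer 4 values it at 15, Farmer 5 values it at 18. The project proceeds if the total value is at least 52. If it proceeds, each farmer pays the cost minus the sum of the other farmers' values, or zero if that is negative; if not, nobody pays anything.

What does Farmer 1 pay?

12

Total value 67 ≥ cost 52, so the project is built.
The other farmers' values sum to 40.
Cost minus that sum is 52 - 40 = 12.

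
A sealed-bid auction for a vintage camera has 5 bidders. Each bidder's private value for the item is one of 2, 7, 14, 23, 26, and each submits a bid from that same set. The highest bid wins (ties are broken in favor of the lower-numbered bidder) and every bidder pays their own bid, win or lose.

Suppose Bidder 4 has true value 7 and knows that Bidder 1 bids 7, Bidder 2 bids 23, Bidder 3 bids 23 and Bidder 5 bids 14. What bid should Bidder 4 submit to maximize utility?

2

Bid 2: loses but pays 2, utility -2.
Bid 7: loses but pays 7, utility -7.
Bid 14: loses but pays 14, utility -14.
Bid 23: loses but pays 23, utility -23.
Bid 26: wins, pays 26, utility 7 - 26 = -19.
The best choice is 2 with utility -2.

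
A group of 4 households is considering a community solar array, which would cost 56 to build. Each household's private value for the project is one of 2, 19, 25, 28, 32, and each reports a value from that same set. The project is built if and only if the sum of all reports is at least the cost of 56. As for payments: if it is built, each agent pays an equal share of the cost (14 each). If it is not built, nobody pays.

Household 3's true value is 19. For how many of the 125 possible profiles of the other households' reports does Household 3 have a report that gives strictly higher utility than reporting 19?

9

Others report (2, 2, 25): truth gives 0; report 28 gives 5 > 0. Violating.
Others report (2, 2, 28): truth gives 0; report 25 gives 5 > 0. Violating.
Others report (2, 2, 32): truth gives 0; report 25 gives 5 > 0. Violating.
Others report (2, 25, 2): truth gives 0; report 28 gives 5 > 0. Violating.
Others report (2, 2, 2): truth gives 0; no alternative beats it.
Others report (2, 2, 19): truth gives 0; no alternative beats it.
(Checking all 125 profiles: 9 have a profitable deviation, 116 do not.)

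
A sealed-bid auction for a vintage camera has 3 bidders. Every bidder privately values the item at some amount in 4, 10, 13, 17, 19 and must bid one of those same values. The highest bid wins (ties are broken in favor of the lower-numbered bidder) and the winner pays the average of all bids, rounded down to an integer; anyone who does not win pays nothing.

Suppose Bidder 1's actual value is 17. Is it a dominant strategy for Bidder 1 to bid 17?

Consider the case where Bidder 2 bids 4 and Bidder 3 bids 4.
Truthful bid 17: wins, pays 8, utility 17 - 8 = 9.
Bid 4 instead: wins, pays 4, utility 17 - 4 = 13.
Since 13 > 9, bidding 4 is strictly better here, so truthful bidding is not dominant.

No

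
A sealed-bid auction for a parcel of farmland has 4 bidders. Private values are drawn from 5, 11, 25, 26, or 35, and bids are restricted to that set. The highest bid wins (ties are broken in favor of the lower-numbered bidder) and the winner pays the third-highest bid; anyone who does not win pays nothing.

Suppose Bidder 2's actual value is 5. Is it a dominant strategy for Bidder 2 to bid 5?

Check each profile of the others' bids and compare truth against every alternative bid.
Others bid (5, 11, 11): truth gives 0, best alternative gives -6.
Others bid (5, 5, 5): truth gives 0, best alternative gives 0.
Others bid (5, 5, 11): truth gives 0, best alternative gives 0.
Others bid (5, 5, 25): truth gives 0, best alternative gives 0.
Others bid (5, 5, 26): truth gives 0, best alternative gives 0.
Others bid (5, 5, 35): truth gives 0, best alternative gives 0.
(Remaining 119 profiles checked similarly; truth is weakly best in each.)
In every case the truthful bid is at least as good as any alternative, so it is a dominant strategy.

Yes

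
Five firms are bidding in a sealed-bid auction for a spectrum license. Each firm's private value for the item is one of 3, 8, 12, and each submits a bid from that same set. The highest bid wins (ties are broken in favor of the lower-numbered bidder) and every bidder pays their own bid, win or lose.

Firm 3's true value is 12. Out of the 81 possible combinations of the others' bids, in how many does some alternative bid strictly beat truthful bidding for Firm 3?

49

Others bid (3, 3, 3, 3): truth gives 0; bid 8 gives 4 > 0. Violating.
Others bid (3, 3, 3, 8): truth gives 0; bid 8 gives 4 > 0. Violating.
Others bid (3, 3, 8, 3): truth gives 0; bid 8 gives 4 > 0. Violating.
Others bid (3, 3, 8, 8): truth gives 0; bid 8 gives 4 > 0. Violating.
Others bid (3, 3, 3, 12): truth gives 0; no alternative beats it.
Others bid (3, 3, 8, 12): truth gives 0; no alternative beats it.
(Checking all 81 profiles: 49 have a profitable deviation, 32 do not.)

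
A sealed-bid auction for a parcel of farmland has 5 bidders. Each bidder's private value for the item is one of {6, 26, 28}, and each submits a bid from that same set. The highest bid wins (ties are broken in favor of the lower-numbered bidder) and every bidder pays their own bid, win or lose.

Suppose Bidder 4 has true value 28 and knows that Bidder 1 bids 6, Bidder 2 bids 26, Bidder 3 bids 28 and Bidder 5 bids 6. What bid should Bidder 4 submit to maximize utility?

6

Bid 6: loses but pays 6, utility -6.
Bid 26: loses but pays 26, utility -26.
Bid 28: loses but pays 28, utility -28.
The best choice is 6 with utility -6.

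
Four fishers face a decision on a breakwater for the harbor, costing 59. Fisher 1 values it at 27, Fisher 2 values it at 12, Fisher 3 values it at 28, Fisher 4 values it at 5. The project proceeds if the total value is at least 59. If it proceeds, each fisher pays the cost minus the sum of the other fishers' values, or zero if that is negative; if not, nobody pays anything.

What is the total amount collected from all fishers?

Total value 72 ≥ cost 59, so it is built.
Fisher 1: others sum to 45; max(0, 59 - 45) = 14.
Fisher 2: others sum to 60; max(0, 59 - 60) = 0.
Fisher 3: others sum to 44; max(0, 59 - 44) = 15.
Fisher 4: others sum to 67; max(0, 59 - 67) = 0.
Total collected = 14 + 0 + 15 + 0 = 29.

29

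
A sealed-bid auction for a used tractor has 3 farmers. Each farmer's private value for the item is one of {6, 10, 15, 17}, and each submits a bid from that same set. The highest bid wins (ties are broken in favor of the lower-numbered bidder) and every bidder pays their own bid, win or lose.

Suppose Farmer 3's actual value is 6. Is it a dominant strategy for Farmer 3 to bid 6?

No

Consider the case where Farmer 1 bids 6 and Farmer 2 bids 6.
Truthful bid 6: loses but pays 6, utility -6.
Bid 10 instead: wins, pays 10, utility 6 - 10 = -4.
Since -4 > -6, bidding 10 is strictly better here, so truthful bidding is not dominant.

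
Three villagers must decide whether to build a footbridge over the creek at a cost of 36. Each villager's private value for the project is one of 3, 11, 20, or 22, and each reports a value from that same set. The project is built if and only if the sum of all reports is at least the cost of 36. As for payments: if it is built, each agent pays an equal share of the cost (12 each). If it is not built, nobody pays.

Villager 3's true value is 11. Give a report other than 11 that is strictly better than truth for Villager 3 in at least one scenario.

3

Suppose Villager 1 reports 3 and Villager 2 reports 22.
Report 11: project built, pays 12, utility 11 - 12 = -1.
Report 3: project not built, utility 0.
So reporting 3 beats truth here (0 > -1).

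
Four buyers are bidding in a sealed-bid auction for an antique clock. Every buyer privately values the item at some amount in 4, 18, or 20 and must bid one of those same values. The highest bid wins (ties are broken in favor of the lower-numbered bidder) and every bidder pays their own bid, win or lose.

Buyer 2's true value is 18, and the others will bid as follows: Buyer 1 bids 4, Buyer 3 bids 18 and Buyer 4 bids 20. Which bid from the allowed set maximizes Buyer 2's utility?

20

Bid 4: loses but pays 4, utility -4.
Bid 18: loses but pays 18, utility -18.
Bid 20: wins, pays 20, utility 18 - 20 = -2.
The best choice is 20 with utility -2.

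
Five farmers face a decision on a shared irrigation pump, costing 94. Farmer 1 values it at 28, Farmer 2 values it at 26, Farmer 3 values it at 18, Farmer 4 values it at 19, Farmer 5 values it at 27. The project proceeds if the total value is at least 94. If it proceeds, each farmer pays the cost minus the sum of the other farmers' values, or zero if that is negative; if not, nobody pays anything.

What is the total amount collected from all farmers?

Total value 118 ≥ cost 94, so it is built.
Farmer 1: others sum to 90; max(0, 94 - 90) = 4.
Farmer 2: others sum to 92; max(0, 94 - 92) = 2.
Farmer 3: others sum to 100; max(0, 94 - 100) = 0.
Farmer 4: others sum to 99; max(0, 94 - 99) = 0.
Farmer 5: others sum to 91; max(0, 94 - 91) = 3.
Total collected = 4 + 2 + 0 + 0 + 3 = 9.

9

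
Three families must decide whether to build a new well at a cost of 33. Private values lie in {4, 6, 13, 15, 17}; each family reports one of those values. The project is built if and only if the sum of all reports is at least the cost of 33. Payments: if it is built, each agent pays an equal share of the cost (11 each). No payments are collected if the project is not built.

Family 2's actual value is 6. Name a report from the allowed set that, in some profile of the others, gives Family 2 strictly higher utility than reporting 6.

Suppose Family 1 reports 13 and Family 3 reports 15.
Report 6: project built, pays 11, utility 6 - 11 = -5.
Report 4: project not built, utility 0.
So reporting 4 beats truth here (0 > -5).

4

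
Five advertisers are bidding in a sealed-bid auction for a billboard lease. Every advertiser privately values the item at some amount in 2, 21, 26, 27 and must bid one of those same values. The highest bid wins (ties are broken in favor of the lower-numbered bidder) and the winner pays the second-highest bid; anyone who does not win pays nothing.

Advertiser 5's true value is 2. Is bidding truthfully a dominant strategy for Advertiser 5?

Check each profile of the others' bids and compare truth against every alternative bid.
Others bid (2, 2, 2, 2): truth gives 0, best alternative gives 0.
Others bid (2, 2, 2, 21): truth gives 0, best alternative gives 0.
Others bid (2, 2, 2, 26): truth gives 0, best alternative gives 0.
Others bid (2, 2, 2, 27): truth gives 0, best alternative gives 0.
Others bid (2, 2, 21, 2): truth gives 0, best alternative gives 0.
Others bid (2, 2, 21, 21): truth gives 0, best alternative gives 0.
(Remaining 250 profiles checked similarly; truth is weakly best in each.)
In every case the truthful bid is at least as good as any alternative, so it is a dominant strategy.

Yes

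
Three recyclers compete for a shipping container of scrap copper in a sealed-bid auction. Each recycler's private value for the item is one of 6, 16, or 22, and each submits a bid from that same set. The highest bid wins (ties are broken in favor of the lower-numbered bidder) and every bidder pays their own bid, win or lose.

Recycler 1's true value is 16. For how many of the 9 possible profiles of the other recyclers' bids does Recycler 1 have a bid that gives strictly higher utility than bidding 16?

6

Others bid (6, 6): truth gives 0; bid 6 gives 10 > 0. Violating.
Others bid (6, 22): truth gives -16; bid 6 gives -6 > -16. Violating.
Others bid (16, 22): truth gives -16; bid 6 gives -6 > -16. Violating.
Others bid (22, 6): truth gives -16; bid 6 gives -6 > -16. Violating.
Others bid (6, 16): truth gives 0; no alternative beats it.
Others bid (16, 6): truth gives 0; no alternative beats it.
(Checking all 9 profiles: 6 have a profitable deviation, 3 do not.)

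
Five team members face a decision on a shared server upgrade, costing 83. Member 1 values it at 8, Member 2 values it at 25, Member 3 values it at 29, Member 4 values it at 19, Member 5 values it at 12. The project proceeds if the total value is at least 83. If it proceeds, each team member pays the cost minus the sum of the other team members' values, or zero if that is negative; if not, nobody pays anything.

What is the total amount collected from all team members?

45

Total value 93 ≥ cost 83, so it is built.
Member 1: others sum to 85; max(0, 83 - 85) = 0.
Member 2: others sum to 68; max(0, 83 - 68) = 15.
Member 3: others sum to 64; max(0, 83 - 64) = 19.
Member 4: others sum to 74; max(0, 83 - 74) = 9.
Member 5: others sum to 81; max(0, 83 - 81) = 2.
Total collected = 0 + 15 + 19 + 9 + 2 = 45.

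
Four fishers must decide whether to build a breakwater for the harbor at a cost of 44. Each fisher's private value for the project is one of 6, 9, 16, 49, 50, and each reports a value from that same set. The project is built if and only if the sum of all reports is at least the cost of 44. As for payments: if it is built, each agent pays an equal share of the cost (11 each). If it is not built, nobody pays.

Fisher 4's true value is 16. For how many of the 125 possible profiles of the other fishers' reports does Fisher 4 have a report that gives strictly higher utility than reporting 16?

Others report (6, 6, 6): truth gives 0; report 49 gives 5 > 0. Violating.
Others report (6, 6, 9): truth gives 0; report 49 gives 5 > 0. Violating.
Others report (6, 9, 6): truth gives 0; report 49 gives 5 > 0. Violating.
Others report (6, 9, 9): truth gives 0; report 49 gives 5 > 0. Violating.
Others report (6, 6, 16): truth gives 5; no alternative beats it.
Others report (6, 6, 49): truth gives 5; no alternative beats it.
(Checking all 125 profiles: 8 have a profitable deviation, 117 do not.)

8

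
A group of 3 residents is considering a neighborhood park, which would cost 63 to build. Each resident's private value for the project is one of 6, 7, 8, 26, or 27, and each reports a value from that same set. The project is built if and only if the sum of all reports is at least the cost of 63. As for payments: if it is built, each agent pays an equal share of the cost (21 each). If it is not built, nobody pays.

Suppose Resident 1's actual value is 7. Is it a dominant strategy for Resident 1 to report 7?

Check each profile of the others' reports and compare truth against every alternative report.
Others report (6, 6): truth gives 0, best alternative gives 0.
Others report (6, 7): truth gives 0, best alternative gives 0.
Others report (6, 8): truth gives 0, best alternative gives 0.
Others report (6, 26): truth gives 0, best alternative gives 0.
Others report (6, 27): truth gives 0, best alternative gives 0.
Others report (7, 6): truth gives 0, best alternative gives 0.
(Remaining 19 profiles checked similarly; truth is weakly best in each.)
In every case the truthful report is at least as good as any alternative, so it is a dominant strategy.

Yes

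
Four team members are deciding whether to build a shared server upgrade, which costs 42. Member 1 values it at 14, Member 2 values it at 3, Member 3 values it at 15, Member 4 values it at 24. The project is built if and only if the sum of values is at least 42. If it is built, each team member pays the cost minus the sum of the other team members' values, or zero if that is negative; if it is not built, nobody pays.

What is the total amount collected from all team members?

11

Total value 56 ≥ cost 42, so it is built.
Member 1: others sum to 42; max(0, 42 - 42) = 0.
Member 2: others sum to 53; max(0, 42 - 53) = 0.
Member 3: others sum to 41; max(0, 42 - 41) = 1.
Member 4: others sum to 32; max(0, 42 - 32) = 10.
Total collected = 0 + 0 + 1 + 10 = 11.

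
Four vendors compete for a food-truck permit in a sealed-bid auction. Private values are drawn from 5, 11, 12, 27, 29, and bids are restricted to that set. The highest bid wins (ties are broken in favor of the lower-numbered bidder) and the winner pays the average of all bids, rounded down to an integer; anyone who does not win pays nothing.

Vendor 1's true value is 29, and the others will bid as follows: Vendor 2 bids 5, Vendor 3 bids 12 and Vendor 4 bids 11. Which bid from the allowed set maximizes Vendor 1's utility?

12

Bid 5: loses, pays 0, utility 0.
Bid 11: loses, pays 0, utility 0.
Bid 12: wins, pays 10, utility 29 - 10 = 19.
Bid 27: wins, pays 13, utility 29 - 13 = 16.
Bid 29: wins, pays 14, utility 29 - 14 = 15.
The best choice is 12 with utility 19.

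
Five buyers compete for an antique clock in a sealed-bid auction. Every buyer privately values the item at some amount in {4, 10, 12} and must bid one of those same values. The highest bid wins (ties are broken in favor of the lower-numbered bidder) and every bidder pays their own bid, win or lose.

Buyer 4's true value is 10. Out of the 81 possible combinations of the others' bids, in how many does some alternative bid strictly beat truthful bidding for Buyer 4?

79

Others bid (4, 4, 4, 12): truth gives -10; bid 12 gives -2 > -10. Violating.
Others bid (4, 4, 10, 4): truth gives -10; bid 12 gives -2 > -10. Violating.
Others bid (4, 4, 10, 10): truth gives -10; bid 12 gives -2 > -10. Violating.
Others bid (4, 4, 10, 12): truth gives -10; bid 12 gives -2 > -10. Violating.
Others bid (4, 4, 4, 4): truth gives 0; no alternative beats it.
Others bid (4, 4, 4, 10): truth gives 0; no alternative beats it.
(Checking all 81 profiles: 79 have a profitable deviation, 2 do not.)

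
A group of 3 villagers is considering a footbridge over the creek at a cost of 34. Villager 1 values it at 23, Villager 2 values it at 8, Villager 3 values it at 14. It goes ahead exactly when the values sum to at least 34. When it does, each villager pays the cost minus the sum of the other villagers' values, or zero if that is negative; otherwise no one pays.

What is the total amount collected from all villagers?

Total value 45 ≥ cost 34, so it is built.
Villager 1: others sum to 22; max(0, 34 - 22) = 12.
Villager 2: others sum to 37; max(0, 34 - 37) = 0.
Villager 3: others sum to 31; max(0, 34 - 31) = 3.
Total collected = 12 + 0 + 3 = 15.

15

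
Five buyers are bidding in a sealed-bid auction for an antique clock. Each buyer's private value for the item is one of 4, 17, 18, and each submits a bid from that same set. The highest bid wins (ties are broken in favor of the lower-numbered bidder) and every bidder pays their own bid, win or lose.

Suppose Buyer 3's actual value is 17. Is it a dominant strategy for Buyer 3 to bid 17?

No

Consider the case where Buyer 1 bids 4, Buyer 2 bids 4, Buyer 4 bids 4 and Buyer 5 bids 18.
Truthful bid 17: loses but pays 17, utility -17.
Bid 4 instead: loses but pays 4, utility -4.
Since -4 > -17, bidding 4 is strictly better here, so truthful bidding is not dominant.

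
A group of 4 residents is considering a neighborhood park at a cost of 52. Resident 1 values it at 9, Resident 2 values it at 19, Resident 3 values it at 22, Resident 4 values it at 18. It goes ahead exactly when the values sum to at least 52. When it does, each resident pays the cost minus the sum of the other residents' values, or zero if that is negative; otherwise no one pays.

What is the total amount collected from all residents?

Total value 68 ≥ cost 52, so it is built.
Resident 1: others sum to 59; max(0, 52 - 59) = 0.
Resident 2: others sum to 49; max(0, 52 - 49) = 3.
Resident 3: others sum to 46; max(0, 52 - 46) = 6.
Resident 4: others sum to 50; max(0, 52 - 50) = 2.
Total collected = 0 + 3 + 6 + 2 = 11.

11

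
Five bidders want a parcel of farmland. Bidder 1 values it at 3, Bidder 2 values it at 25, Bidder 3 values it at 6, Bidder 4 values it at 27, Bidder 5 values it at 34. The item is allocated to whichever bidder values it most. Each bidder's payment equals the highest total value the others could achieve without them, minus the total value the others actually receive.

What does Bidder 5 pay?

27

Bidder 5 has the highest value and receives the item.
Without Bidder 5, the item would go to the next-highest value, 27, so the others could achieve 27.
With Bidder 5 present and winning, the others receive nothing, so their total is 0.
Payment = 27 - 0 = 27.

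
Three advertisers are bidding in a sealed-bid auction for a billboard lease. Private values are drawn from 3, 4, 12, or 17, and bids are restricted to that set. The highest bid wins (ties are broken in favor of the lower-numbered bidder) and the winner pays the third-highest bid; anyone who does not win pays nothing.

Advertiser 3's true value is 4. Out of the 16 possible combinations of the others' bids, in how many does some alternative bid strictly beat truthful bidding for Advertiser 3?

Others bid (3, 4): truth gives 0; bid 12 gives 1 > 0. Violating.
Others bid (3, 12): truth gives 0; bid 17 gives 1 > 0. Violating.
Others bid (4, 3): truth gives 0; bid 12 gives 1 > 0. Violating.
Others bid (12, 3): truth gives 0; bid 17 gives 1 > 0. Violating.
Others bid (3, 3): truth gives 1; no alternative beats it.
Others bid (3, 17): truth gives 0; no alternative beats it.
(Checking all 16 profiles: 4 have a profitable deviation, 12 do not.)

4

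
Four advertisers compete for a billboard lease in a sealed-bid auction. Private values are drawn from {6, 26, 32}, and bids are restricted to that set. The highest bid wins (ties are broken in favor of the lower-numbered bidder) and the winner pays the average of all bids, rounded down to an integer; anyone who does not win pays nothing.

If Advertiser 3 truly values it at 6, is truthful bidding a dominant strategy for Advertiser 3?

Yes

Check each profile of the others' bids and compare truth against every alternative bid.
Others bid (6, 6, 26): truth gives 0, best alternative gives -10.
Others bid (6, 6, 6): truth gives 0, best alternative gives -5.
Others bid (6, 6, 32): truth gives 0, best alternative gives 0.
Others bid (6, 26, 6): truth gives 0, best alternative gives 0.
Others bid (6, 26, 26): truth gives 0, best alternative gives 0.
Others bid (6, 26, 32): truth gives 0, best alternative gives 0.
(Remaining 21 profiles checked similarly; truth is weakly best in each.)
In every case the truthful bid is at least as good as any alternative, so it is a dominant strategy.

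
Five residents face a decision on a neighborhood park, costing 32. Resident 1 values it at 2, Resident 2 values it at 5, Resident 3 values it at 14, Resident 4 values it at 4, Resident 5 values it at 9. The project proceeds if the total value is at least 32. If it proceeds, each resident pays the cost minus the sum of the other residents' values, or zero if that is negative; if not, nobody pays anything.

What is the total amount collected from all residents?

Total value 34 ≥ cost 32, so it is built.
Resident 1: others sum to 32; max(0, 32 - 32) = 0.
Resident 2: others sum to 29; max(0, 32 - 29) = 3.
Resident 3: others sum to 20; max(0, 32 - 20) = 12.
Resident 4: others sum to 30; max(0, 32 - 30) = 2.
Resident 5: others sum to 25; max(0, 32 - 25) = 7.
Total collected = 0 + 3 + 12 + 2 + 7 = 24.

24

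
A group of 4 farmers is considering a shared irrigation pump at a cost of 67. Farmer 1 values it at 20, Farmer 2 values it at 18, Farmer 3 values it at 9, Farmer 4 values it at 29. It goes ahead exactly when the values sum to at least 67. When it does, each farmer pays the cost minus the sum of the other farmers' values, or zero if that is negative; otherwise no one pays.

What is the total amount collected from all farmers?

40

Total value 76 ≥ cost 67, so it is built.
Farmer 1: others sum to 56; max(0, 67 - 56) = 11.
Farmer 2: others sum to 58; max(0, 67 - 58) = 9.
Farmer 3: others sum to 67; max(0, 67 - 67) = 0.
Farmer 4: others sum to 47; max(0, 67 - 47) = 20.
Total collected = 11 + 9 + 0 + 20 = 40.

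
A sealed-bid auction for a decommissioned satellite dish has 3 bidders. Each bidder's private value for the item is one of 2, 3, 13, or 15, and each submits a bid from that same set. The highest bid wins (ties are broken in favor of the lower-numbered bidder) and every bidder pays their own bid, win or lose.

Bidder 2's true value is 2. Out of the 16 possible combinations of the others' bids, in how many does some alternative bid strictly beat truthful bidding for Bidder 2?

2

Others bid (2, 2): truth gives -2; bid 3 gives -1 > -2. Violating.
Others bid (2, 3): truth gives -2; bid 3 gives -1 > -2. Violating.
Others bid (2, 13): truth gives -2; no alternative beats it.
Others bid (2, 15): truth gives -2; no alternative beats it.
(Checking all 16 profiles: 2 have a profitable deviation, 14 do not.)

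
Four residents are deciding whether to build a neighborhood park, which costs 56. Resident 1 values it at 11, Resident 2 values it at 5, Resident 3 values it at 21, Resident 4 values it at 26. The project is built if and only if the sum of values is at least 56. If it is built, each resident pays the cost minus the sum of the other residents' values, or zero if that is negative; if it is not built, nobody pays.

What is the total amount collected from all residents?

Total value 63 ≥ cost 56, so it is built.
Resident 1: others sum to 52; max(0, 56 - 52) = 4.
Resident 2: others sum to 58; max(0, 56 - 58) = 0.
Resident 3: others sum to 42; max(0, 56 - 42) = 14.
Resident 4: others sum to 37; max(0, 56 - 37) = 19.
Total collected = 4 + 0 + 14 + 19 = 37.

37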